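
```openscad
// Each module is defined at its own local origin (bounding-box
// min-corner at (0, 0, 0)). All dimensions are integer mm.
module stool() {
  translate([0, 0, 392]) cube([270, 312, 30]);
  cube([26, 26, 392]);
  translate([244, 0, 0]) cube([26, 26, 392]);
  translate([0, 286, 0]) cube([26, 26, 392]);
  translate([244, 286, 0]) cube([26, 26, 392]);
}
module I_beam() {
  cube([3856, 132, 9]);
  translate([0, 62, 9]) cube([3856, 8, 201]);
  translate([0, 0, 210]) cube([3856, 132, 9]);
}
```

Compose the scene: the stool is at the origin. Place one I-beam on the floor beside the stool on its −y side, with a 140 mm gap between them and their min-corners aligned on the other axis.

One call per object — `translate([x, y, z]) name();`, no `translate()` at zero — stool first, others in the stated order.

stool();
translate([0, -272, 0]) I_beam();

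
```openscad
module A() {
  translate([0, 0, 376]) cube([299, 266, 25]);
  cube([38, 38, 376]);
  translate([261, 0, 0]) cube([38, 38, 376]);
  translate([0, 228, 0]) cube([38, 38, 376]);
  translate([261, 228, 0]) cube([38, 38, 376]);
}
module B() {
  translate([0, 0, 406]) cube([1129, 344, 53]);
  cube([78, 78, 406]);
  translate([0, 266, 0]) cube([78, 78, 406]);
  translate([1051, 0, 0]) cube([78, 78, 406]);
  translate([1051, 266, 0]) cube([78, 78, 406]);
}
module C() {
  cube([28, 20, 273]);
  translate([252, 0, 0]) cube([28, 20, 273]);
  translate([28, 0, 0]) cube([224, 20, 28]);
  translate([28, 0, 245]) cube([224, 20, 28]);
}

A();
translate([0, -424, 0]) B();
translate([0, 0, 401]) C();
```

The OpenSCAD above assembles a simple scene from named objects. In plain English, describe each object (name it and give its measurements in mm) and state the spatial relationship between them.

A is a four-legged stool. The seat is a 299×266×25 mm slab whose top surface is at z = 401 mm; four square legs, each 38×38 mm in cross-section, run from the floor (z = 0) to the underside of the seat, each flush with a corner of the seat.

B is a bench: a 1129×344 mm seat slab, 53 mm thick, top at z = 459 mm, on four 78×78 mm square legs flush with the seat corners and standing on z = 0.

C is a rectangular picture frame lying in the x–z plane (depth along y). The opening is 224 mm wide (x) by 217 mm tall (z), surrounded by a border 28 mm wide on all four sides. The frame is 20 mm deep and is made of two full-height vertical stiles with two horizontal rails fitted between them.

The bench is on the floor beside the stool on its −y side. The picture frame is on top of the stool.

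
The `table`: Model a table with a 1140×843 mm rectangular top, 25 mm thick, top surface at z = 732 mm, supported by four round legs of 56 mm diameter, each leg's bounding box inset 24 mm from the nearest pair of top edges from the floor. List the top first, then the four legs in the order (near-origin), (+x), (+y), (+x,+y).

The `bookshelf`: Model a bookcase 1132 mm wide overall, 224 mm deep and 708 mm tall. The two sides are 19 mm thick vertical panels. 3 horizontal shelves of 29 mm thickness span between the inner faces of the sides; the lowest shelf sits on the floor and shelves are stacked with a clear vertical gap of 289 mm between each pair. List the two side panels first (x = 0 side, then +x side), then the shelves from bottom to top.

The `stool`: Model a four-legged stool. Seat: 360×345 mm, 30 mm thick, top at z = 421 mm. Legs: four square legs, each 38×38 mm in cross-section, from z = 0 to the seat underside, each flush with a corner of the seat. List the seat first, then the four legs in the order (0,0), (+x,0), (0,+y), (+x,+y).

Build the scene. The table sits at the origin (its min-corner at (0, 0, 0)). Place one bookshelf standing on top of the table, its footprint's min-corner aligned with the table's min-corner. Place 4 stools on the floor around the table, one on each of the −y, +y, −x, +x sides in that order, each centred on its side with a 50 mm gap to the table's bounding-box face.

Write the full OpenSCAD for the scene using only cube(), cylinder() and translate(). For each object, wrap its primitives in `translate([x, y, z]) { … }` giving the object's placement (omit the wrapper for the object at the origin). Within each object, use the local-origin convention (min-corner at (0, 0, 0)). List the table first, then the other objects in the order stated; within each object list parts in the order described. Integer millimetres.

translate([0, 0, 707]) cube([1140, 843, 25]);
translate([52, 52, 0]) cylinder(h = 707, r = 28);
translate([1088, 52, 0]) cylinder(h = 707, r = 28);
translate([52, 791, 0]) cylinder(h = 707, r = 28);
translate([1088, 791, 0]) cylinder(h = 707, r = 28);
translate([0, 0, 732]) {
  cube([19, 224, 708]);
  translate([1113, 0, 0]) cube([19, 224, 708]);
  translate([19, 0, 0]) cube([1094, 224, 29]);
  translate([19, 0, 318]) cube([1094, 224, 29]);
  translate([19, 0, 636]) cube([1094, 224, 29]);
}
translate([390, -395, 0]) {
  translate([0, 0, 391]) cube([360, 345, 30]);
  cube([38, 38, 391]);
  translate([322, 0, 0]) cube([38, 38, 391]);
  translate([0, 307, 0]) cube([38, 38, 391]);
  translate([322, 307, 0]) cube([38, 38, 391]);
}
translate([390, 893, 0]) {
  translate([0, 0, 391]) cube([360, 345, 30]);
  cube([38, 38, 391]);
  translate([322, 0, 0]) cube([38, 38, 391]);
  translate([0, 307, 0]) cube([38, 38, 391]);
  translate([322, 307, 0]) cube([38, 38, 391]);
}
translate([-410, 249, 0]) {
  translate([0, 0, 391]) cube([360, 345, 30]);
  cube([38, 38, 391]);
  translate([322, 0, 0]) cube([38, 38, 391]);
  translate([0, 307, 0]) cube([38, 38, 391]);
  translate([322, 307, 0]) cube([38, 38, 391]);
}
translate([1190, 249, 0]) {
  translate([0, 0, 391]) cube([360, 345, 30]);
  cube([38, 38, 391]);
  translate([322, 0, 0]) cube([38, 38, 391]);
  translate([0, 307, 0]) cube([38, 38, 391]);
  translate([322, 307, 0]) cube([38, 38, 391]);
}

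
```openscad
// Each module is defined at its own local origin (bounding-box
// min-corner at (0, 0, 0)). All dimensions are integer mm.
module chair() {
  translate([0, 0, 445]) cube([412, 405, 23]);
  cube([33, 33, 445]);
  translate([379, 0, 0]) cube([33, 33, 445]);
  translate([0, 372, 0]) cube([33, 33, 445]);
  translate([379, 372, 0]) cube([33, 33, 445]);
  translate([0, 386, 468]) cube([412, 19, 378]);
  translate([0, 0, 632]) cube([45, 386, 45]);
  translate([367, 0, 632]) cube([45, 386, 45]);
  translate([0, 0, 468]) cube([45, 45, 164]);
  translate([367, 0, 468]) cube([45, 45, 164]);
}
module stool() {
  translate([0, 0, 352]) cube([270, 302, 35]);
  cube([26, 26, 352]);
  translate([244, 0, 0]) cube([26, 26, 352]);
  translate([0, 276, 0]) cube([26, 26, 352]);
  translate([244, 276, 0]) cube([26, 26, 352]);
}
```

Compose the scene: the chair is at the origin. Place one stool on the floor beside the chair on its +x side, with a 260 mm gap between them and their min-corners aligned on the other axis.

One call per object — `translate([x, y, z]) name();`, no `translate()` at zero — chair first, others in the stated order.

chair();
translate([672, 0, 0]) stool();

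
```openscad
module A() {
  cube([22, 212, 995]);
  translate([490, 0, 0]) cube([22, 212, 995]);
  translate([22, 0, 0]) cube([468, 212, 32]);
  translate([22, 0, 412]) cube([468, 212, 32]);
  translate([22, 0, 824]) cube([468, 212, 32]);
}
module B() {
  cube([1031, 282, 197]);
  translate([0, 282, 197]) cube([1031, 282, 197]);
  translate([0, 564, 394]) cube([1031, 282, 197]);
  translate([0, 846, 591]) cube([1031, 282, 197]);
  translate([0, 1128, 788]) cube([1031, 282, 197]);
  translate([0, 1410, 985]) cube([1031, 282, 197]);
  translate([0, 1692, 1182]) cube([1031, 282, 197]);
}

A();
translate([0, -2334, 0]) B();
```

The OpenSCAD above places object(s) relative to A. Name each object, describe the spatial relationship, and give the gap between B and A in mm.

The staircase's nearest face is 360 mm from the bookshelf's −y face.

A is a bookshelf. B is a staircase. The staircase is on the floor beside the bookshelf on its −y side. The gap between the staircase and the bookshelf is 360 mm.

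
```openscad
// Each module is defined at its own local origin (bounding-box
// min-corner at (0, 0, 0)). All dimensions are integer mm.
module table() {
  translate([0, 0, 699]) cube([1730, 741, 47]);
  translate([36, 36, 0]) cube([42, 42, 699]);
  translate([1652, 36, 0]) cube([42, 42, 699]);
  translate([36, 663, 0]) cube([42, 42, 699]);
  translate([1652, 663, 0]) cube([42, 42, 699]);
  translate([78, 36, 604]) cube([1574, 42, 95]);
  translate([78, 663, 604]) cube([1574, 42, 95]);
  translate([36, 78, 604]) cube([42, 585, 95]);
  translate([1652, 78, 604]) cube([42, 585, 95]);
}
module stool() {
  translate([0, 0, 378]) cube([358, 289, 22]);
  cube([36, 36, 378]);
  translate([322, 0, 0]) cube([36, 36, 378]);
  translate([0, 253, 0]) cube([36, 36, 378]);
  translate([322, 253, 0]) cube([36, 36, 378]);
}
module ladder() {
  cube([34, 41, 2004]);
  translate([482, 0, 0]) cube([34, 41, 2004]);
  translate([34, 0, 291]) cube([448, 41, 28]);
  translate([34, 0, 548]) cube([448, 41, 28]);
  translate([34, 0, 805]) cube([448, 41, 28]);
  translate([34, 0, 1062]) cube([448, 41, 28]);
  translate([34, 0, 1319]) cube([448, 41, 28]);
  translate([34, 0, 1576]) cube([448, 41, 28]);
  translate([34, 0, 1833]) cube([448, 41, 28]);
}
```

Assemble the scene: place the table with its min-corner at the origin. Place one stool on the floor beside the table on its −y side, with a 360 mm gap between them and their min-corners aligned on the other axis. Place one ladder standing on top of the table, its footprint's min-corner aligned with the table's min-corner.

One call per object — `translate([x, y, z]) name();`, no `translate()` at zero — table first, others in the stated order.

table();
translate([0, -649, 0]) stool();
translate([0, 0, 746]) ladder();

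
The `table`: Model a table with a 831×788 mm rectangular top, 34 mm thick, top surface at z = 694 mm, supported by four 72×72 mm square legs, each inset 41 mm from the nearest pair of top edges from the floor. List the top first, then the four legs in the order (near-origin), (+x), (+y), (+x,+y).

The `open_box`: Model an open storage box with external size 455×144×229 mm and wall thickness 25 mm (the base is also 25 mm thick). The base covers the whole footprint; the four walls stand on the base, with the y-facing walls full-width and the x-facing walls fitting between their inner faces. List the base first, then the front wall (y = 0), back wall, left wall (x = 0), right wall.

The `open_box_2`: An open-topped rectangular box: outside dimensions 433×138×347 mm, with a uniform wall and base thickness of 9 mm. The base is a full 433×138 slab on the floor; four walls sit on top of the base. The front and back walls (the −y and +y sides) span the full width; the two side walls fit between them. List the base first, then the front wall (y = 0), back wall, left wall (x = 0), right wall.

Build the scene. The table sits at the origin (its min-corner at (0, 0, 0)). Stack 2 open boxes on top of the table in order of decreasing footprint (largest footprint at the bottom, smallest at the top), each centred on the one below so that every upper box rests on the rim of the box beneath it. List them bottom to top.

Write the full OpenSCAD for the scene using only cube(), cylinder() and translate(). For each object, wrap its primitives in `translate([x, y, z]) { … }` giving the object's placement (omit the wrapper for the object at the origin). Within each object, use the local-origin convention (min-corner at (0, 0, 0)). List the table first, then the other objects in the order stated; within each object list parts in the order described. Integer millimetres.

translate([0, 0, 660]) cube([831, 788, 34]);
translate([41, 41, 0]) cube([72, 72, 660]);
translate([718, 41, 0]) cube([72, 72, 660]);
translate([41, 675, 0]) cube([72, 72, 660]);
translate([718, 675, 0]) cube([72, 72, 660]);
translate([188, 322, 694]) {
  cube([455, 144, 25]);
  translate([0, 0, 25]) cube([455, 25, 204]);
  translate([0, 119, 25]) cube([455, 25, 204]);
  translate([0, 25, 25]) cube([25, 94, 204]);
  translate([430, 25, 25]) cube([25, 94, 204]);
}
translate([199, 325, 923]) {
  cube([433, 138, 9]);
  translate([0, 0, 9]) cube([433, 9, 338]);
  translate([0, 129, 9]) cube([433, 9, 338]);
  translate([0, 9, 9]) cube([9, 120, 338]);
  translate([424, 9, 9]) cube([9, 120, 338]);
}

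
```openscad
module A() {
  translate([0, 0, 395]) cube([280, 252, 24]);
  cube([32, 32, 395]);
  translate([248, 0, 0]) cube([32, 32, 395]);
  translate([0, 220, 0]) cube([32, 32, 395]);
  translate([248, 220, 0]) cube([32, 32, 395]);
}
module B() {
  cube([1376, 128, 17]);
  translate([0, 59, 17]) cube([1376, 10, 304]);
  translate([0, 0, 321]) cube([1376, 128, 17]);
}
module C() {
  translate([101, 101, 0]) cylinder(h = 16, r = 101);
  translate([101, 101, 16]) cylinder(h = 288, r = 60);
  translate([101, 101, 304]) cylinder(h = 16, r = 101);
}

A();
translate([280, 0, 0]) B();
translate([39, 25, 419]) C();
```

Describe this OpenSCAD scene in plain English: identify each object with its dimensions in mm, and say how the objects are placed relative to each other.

A is a four-legged stool. The seat is a 280×252×24 mm slab whose top surface is at z = 419 mm; four square legs, each 32×32 mm in cross-section, run from the floor (z = 0) to the underside of the seat, each flush with a corner of the seat.

B is an I-beam lying along x, 1376 mm long. Overall section height 338 mm. Two flanges 128 mm wide (y) and 17 mm thick, one on the floor and one at the top; a web 10 mm thick runs between them, centred on the flange width.

C is a spool: two coaxial disc flanges of radius 101 mm and thickness 16 mm, joined by a core cylinder of radius 60 mm and height 288 mm. The lower flange rests on z = 0 and the three cylinders share a vertical axis.

The I-beam is against the stool's +x side, with their −y faces flush. The spool is on top of the stool, centred.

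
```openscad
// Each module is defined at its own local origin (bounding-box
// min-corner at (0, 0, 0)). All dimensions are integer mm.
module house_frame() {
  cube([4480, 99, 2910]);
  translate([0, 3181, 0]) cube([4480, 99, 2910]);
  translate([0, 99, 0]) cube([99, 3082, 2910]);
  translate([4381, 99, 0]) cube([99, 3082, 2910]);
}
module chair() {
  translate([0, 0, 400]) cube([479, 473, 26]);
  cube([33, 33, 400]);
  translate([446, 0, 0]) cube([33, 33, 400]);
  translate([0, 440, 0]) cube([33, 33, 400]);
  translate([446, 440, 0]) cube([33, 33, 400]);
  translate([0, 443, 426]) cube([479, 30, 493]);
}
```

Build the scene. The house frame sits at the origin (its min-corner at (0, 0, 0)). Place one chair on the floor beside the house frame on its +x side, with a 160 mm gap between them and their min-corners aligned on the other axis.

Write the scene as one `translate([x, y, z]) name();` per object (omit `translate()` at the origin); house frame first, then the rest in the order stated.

house_frame();
translate([4640, 0, 0]) chair();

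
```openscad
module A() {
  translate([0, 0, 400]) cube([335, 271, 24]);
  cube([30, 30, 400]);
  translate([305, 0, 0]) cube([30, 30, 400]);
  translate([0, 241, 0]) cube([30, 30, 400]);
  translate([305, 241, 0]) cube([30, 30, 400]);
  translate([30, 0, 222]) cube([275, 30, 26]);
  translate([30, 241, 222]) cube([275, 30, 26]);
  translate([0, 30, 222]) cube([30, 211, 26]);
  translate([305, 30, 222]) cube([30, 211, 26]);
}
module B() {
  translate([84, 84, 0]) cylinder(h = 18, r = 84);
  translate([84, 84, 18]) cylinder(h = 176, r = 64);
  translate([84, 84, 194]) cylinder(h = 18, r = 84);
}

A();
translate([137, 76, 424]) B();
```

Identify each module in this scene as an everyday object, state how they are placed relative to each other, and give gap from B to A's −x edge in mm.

A is a stool. B is a spool. The spool is on top of the stool. The gap from the spool to the stool's −x edge is 137 mm.

The spool's min-x is at 137; the stool's min-x is 0; gap = 137 mm.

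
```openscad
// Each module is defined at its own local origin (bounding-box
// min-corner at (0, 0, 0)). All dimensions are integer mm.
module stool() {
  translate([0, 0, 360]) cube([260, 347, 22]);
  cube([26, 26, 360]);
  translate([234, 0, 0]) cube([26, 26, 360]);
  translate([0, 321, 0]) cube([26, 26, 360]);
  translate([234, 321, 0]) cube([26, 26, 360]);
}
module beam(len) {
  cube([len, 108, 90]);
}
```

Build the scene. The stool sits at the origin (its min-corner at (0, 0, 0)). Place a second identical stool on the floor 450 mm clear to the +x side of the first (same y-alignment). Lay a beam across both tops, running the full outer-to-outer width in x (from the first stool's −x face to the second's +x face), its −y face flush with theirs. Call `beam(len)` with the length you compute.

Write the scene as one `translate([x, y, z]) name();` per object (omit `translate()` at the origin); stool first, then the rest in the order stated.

stool();
translate([710, 0, 0]) stool();
translate([0, 0, 382]) beam(970);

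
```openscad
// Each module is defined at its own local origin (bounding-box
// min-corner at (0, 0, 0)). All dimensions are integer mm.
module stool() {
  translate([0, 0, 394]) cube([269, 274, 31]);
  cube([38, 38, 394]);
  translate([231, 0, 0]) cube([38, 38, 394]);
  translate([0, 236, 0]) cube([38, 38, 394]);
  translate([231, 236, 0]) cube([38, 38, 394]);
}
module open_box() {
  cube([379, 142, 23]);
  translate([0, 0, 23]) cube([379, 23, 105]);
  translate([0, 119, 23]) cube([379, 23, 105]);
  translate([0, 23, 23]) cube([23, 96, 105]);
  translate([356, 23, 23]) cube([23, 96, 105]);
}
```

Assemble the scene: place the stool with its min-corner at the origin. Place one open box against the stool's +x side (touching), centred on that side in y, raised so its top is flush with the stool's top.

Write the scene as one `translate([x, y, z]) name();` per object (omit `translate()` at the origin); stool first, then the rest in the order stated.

stool();
translate([269, 66, 297]) open_box();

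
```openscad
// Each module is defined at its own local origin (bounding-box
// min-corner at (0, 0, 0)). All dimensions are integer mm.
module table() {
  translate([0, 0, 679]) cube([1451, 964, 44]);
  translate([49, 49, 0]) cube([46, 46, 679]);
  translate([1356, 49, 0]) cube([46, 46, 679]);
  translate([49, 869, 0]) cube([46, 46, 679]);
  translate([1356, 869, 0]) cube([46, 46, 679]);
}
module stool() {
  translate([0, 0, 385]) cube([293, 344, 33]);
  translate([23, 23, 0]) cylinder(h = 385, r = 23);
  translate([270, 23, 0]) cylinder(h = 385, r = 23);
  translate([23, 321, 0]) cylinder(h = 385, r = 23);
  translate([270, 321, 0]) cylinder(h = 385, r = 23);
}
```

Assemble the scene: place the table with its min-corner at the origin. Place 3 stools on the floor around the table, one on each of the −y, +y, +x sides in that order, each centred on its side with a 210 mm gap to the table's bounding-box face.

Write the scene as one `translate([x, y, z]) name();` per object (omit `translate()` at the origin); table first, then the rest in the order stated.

table();
translate([579, -554, 0]) stool();
translate([579, 1174, 0]) stool();
translate([1661, 310, 0]) stool();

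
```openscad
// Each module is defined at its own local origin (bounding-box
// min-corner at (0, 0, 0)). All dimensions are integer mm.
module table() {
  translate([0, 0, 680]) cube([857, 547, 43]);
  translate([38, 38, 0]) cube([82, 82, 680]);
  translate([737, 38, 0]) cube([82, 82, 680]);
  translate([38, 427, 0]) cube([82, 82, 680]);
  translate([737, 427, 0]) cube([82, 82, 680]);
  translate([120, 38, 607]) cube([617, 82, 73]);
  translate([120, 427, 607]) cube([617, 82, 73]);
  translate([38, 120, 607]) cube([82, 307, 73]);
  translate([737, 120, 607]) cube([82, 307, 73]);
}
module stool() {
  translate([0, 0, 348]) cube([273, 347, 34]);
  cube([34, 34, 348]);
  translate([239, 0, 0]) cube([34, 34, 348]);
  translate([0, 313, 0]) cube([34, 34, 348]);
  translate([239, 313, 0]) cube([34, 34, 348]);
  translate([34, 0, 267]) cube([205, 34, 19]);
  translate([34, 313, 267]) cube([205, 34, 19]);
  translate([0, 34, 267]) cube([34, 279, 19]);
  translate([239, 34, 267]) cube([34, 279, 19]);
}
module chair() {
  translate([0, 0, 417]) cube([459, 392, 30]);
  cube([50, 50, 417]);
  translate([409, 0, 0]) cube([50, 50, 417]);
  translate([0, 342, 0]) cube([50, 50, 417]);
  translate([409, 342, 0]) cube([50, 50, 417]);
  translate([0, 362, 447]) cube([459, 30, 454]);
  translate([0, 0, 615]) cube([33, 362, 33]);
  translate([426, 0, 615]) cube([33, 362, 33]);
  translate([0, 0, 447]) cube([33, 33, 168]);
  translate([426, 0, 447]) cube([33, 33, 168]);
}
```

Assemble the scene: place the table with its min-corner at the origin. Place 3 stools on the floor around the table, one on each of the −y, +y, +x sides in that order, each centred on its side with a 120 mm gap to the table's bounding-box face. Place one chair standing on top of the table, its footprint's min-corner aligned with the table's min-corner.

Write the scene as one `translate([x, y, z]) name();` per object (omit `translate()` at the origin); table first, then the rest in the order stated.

table();
translate([292, -467, 0]) stool();
translate([292, 667, 0]) stool();
translate([977, 100, 0]) stool();
translate([0, 0, 723]) chair();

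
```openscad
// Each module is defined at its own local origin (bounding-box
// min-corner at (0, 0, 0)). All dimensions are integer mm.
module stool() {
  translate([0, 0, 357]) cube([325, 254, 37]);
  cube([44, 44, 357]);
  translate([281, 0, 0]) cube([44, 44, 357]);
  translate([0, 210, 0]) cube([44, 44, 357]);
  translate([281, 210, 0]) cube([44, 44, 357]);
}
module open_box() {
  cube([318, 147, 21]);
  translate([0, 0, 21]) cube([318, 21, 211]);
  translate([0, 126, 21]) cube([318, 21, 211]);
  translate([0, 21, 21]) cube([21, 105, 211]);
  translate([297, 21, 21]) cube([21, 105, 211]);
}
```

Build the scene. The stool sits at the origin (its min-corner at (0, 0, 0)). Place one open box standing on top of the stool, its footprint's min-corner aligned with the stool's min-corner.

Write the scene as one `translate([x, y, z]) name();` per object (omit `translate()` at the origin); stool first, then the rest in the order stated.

stool();
translate([0, 0, 394]) open_box();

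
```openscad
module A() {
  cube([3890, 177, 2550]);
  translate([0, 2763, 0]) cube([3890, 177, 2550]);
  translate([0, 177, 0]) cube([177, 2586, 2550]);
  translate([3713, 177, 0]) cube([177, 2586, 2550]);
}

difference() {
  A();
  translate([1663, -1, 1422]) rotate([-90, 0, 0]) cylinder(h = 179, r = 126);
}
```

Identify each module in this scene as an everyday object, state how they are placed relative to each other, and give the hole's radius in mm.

A is a house frame. The house frame has a circular hole through its front wall. The hole's radius is 126 mm.

The subtracted cylinder has r = 126 mm.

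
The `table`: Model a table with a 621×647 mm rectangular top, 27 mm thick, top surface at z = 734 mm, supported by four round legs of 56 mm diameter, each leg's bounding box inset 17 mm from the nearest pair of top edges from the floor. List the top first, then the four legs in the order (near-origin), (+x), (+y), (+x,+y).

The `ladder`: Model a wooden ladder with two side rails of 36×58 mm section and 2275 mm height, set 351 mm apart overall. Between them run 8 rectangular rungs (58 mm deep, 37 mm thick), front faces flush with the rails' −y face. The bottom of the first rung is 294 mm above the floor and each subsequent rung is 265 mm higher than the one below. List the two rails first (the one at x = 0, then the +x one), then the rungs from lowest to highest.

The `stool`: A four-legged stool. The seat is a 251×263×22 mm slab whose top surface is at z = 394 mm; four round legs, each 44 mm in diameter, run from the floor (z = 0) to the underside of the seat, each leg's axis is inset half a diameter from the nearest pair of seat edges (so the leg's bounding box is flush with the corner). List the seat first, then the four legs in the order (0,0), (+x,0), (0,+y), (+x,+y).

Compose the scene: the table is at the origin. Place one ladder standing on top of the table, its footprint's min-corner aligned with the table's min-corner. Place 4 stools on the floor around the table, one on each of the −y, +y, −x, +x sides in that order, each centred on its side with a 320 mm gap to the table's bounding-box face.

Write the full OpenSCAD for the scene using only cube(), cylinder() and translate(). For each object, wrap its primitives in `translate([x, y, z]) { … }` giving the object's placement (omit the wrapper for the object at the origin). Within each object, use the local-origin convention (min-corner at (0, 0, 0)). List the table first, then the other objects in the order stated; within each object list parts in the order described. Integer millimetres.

translate([0, 0, 707]) cube([621, 647, 27]);
translate([45, 45, 0]) cylinder(h = 707, r = 28);
translate([576, 45, 0]) cylinder(h = 707, r = 28);
translate([45, 602, 0]) cylinder(h = 707, r = 28);
translate([576, 602, 0]) cylinder(h = 707, r = 28);
translate([0, 0, 734]) {
  cube([36, 58, 2275]);
  translate([315, 0, 0]) cube([36, 58, 2275]);
  translate([36, 0, 294]) cube([279, 58, 37]);
  translate([36, 0, 559]) cube([279, 58, 37]);
  translate([36, 0, 824]) cube([279, 58, 37]);
  translate([36, 0, 1089]) cube([279, 58, 37]);
  translate([36, 0, 1354]) cube([279, 58, 37]);
  translate([36, 0, 1619]) cube([279, 58, 37]);
  translate([36, 0, 1884]) cube([279, 58, 37]);
  translate([36, 0, 2149]) cube([279, 58, 37]);
}
translate([185, -583, 0]) {
  translate([0, 0, 372]) cube([251, 263, 22]);
  translate([22, 22, 0]) cylinder(h = 372, r = 22);
  translate([229, 22, 0]) cylinder(h = 372, r = 22);
  translate([22, 241, 0]) cylinder(h = 372, r = 22);
  translate([229, 241, 0]) cylinder(h = 372, r = 22);
}
translate([185, 967, 0]) {
  translate([0, 0, 372]) cube([251, 263, 22]);
  translate([22, 22, 0]) cylinder(h = 372, r = 22);
  translate([229, 22, 0]) cylinder(h = 372, r = 22);
  translate([22, 241, 0]) cylinder(h = 372, r = 22);
  translate([229, 241, 0]) cylinder(h = 372, r = 22);
}
translate([-571, 192, 0]) {
  translate([0, 0, 372]) cube([251, 263, 22]);
  translate([22, 22, 0]) cylinder(h = 372, r = 22);
  translate([229, 22, 0]) cylinder(h = 372, r = 22);
  translate([22, 241, 0]) cylinder(h = 372, r = 22);
  translate([229, 241, 0]) cylinder(h = 372, r = 22);
}
translate([941, 192, 0]) {
  translate([0, 0, 372]) cube([251, 263, 22]);
  translate([22, 22, 0]) cylinder(h = 372, r = 22);
  translate([229, 22, 0]) cylinder(h = 372, r = 22);
  translate([22, 241, 0]) cylinder(h = 372, r = 22);
  translate([229, 241, 0]) cylinder(h = 372, r = 22);
}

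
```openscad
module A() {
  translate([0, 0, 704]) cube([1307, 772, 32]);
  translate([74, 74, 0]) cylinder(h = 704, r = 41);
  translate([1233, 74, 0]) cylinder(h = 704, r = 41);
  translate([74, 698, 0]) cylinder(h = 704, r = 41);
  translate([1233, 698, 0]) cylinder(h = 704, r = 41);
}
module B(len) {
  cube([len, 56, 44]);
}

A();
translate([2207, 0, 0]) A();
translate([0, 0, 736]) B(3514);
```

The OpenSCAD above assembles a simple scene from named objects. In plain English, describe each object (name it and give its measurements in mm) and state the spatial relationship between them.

A is a table with a 1307×772 mm rectangular top, 32 mm thick, top surface at z = 736 mm, supported by four round legs of 82 mm diameter, each leg's bounding box inset 33 mm from the nearest pair of top edges, running from the floor.

B is a rectangular beam 3514 mm long (x), 56 mm deep (y), 44 mm thick (z).

The beam spans the tops of two tables placed 900 mm apart, resting at z = 736 mm.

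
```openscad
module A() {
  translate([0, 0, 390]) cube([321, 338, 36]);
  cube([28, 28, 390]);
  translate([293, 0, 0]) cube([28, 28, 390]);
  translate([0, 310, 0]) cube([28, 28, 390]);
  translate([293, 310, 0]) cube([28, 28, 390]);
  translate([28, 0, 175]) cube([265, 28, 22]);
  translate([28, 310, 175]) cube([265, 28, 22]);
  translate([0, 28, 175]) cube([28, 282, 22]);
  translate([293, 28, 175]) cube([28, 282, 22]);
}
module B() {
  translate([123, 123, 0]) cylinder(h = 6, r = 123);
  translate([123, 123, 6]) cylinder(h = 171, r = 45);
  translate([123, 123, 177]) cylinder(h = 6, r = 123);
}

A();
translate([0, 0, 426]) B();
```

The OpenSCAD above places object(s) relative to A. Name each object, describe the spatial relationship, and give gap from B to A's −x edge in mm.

The spool's min-x is at 0; the stool's min-x is 0; gap = 0 mm.

A is a stool. B is a spool. The spool is on top of the stool. The gap from the spool to the stool's −x edge is 0 mm.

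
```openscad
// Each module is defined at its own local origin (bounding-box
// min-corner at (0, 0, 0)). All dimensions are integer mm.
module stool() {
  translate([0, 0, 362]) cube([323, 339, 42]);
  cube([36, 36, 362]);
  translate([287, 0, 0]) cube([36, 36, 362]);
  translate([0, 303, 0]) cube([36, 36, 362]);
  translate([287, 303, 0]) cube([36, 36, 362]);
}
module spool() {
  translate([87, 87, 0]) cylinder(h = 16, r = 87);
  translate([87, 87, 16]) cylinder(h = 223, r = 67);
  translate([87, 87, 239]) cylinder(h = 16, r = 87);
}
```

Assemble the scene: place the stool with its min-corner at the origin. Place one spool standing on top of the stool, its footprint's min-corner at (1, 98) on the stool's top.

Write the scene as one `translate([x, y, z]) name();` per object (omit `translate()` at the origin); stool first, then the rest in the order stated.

stool();
translate([1, 98, 404]) spool();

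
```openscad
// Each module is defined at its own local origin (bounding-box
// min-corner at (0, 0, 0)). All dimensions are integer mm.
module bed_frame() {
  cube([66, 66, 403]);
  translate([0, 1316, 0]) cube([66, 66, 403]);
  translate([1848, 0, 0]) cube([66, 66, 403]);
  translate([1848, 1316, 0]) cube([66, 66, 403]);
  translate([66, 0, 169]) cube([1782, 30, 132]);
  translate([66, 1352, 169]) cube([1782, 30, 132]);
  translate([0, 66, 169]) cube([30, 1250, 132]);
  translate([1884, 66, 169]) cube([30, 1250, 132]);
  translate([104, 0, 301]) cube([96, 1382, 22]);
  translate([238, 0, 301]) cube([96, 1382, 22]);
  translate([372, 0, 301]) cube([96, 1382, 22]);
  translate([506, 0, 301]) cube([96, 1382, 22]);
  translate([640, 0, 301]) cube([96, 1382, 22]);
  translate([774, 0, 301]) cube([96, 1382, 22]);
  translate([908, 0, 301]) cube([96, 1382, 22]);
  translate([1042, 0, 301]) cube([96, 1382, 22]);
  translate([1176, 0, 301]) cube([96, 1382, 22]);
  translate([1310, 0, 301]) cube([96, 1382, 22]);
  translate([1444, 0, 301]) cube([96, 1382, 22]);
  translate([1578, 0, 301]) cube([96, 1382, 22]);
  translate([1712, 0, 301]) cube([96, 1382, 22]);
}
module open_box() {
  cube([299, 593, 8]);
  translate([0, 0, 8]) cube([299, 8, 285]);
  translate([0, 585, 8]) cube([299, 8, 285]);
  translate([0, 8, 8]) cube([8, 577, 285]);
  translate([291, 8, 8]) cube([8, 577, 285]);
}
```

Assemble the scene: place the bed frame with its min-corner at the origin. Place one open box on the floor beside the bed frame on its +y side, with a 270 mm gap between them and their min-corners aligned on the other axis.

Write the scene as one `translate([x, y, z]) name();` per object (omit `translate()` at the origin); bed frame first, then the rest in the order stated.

bed_frame();
translate([0, 1652, 0]) open_box();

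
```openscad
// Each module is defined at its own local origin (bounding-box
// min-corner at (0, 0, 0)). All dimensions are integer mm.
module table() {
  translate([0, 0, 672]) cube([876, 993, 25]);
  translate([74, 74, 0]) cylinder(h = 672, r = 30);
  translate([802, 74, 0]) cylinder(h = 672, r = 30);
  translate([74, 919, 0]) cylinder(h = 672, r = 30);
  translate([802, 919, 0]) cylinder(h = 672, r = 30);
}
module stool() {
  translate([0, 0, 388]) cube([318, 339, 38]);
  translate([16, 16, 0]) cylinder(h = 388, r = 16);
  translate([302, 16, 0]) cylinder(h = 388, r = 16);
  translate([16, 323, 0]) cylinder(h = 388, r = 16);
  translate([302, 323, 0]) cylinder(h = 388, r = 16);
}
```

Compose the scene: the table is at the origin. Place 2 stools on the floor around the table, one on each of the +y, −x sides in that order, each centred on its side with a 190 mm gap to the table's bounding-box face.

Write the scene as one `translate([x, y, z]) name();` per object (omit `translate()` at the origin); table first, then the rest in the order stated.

table();
translate([279, 1183, 0]) stool();
translate([-508, 327, 0]) stool();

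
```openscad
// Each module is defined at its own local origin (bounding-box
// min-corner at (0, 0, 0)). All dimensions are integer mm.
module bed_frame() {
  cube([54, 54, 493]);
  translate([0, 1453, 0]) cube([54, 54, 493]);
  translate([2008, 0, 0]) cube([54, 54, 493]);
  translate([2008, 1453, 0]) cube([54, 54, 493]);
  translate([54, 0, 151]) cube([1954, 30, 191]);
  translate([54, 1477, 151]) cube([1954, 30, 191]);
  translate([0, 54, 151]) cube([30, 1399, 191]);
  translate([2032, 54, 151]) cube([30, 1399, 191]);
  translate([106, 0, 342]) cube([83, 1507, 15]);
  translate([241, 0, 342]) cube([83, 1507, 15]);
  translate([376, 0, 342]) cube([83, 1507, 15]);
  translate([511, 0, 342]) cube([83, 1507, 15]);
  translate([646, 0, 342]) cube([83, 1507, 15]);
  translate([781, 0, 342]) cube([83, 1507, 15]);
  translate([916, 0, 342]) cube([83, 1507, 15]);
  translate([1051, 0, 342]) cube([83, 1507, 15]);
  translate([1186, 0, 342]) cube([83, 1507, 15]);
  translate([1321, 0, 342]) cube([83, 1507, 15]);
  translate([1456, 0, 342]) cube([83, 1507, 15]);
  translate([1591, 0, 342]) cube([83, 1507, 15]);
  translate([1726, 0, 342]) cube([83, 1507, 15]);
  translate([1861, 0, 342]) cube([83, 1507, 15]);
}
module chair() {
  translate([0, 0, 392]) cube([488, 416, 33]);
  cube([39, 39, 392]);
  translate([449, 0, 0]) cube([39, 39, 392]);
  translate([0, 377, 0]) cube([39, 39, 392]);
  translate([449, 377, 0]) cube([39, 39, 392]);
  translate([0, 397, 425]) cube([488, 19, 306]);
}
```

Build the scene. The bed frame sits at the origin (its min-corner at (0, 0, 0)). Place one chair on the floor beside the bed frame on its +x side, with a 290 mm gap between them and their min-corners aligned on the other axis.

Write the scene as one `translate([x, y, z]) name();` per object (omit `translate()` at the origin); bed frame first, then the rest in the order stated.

bed_frame();
translate([2352, 0, 0]) chair();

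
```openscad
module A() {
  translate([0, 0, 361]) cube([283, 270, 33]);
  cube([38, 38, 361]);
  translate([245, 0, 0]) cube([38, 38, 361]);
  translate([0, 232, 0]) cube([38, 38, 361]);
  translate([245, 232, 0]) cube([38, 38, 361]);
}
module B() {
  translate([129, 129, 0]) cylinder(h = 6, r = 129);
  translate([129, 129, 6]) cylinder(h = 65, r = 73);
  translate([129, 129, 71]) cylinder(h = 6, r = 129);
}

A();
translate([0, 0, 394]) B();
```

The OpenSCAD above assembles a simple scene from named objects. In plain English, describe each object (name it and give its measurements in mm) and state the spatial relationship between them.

A is a four-legged stool. The seat is 283×270 mm, 33 mm thick, top at z = 394 mm. It stands on four square legs, each 38×38 mm in cross-section, from z = 0 to the seat underside, each flush with a corner of the seat.

B is a spool: two coaxial disc flanges of radius 129 mm and thickness 6 mm, joined by a core cylinder of radius 73 mm and height 65 mm. The lower flange rests on z = 0 and the three cylinders share a vertical axis.

The spool is on top of the stool.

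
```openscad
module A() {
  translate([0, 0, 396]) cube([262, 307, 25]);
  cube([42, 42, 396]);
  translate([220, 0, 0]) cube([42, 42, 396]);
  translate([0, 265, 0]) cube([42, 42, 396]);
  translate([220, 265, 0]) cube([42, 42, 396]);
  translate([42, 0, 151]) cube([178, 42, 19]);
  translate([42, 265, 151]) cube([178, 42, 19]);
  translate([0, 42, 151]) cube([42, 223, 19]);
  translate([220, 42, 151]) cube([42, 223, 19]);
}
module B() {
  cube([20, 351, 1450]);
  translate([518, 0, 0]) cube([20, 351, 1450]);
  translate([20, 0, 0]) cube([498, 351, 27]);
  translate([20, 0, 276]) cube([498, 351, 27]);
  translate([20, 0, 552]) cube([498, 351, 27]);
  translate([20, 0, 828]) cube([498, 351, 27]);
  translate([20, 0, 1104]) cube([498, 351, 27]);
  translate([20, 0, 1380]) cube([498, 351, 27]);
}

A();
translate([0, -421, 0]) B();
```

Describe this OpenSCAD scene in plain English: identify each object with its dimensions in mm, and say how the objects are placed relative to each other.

A is a four-legged stool. The seat is 262×307 mm, 25 mm thick, top at z = 421 mm. It stands on four square legs, each 42×42 mm in cross-section, from z = 0 to the seat underside, each flush with a corner of the seat. Four stretchers, 42 mm wide and 19 mm tall, connect adjacent legs with their undersides at z = 151 mm, each running between the inner faces of the legs it joins and aligned with the legs' outer faces on the other axis.

B is a bookshelf 538 mm wide overall, 351 mm deep and 1450 mm tall. The two sides are 20 mm thick vertical panels. 6 horizontal shelves of 27 mm thickness span between the inner faces of the sides; the lowest shelf sits on the floor and shelves are stacked with a clear vertical gap of 249 mm between each pair.

The bookshelf is on the floor beside the stool on its −y side.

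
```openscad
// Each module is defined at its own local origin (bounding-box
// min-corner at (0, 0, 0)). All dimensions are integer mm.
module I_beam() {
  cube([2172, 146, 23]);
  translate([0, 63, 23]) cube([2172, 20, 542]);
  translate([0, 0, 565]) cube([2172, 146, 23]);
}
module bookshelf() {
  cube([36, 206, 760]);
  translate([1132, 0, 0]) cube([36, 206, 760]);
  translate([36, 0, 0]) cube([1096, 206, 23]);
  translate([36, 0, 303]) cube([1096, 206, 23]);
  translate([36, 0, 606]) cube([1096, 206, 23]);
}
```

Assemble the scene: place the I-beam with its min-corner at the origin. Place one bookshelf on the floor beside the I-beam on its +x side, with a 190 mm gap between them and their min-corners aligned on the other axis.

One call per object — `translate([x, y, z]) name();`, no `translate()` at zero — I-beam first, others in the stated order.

I_beam();
translate([2362, 0, 0]) bookshelf();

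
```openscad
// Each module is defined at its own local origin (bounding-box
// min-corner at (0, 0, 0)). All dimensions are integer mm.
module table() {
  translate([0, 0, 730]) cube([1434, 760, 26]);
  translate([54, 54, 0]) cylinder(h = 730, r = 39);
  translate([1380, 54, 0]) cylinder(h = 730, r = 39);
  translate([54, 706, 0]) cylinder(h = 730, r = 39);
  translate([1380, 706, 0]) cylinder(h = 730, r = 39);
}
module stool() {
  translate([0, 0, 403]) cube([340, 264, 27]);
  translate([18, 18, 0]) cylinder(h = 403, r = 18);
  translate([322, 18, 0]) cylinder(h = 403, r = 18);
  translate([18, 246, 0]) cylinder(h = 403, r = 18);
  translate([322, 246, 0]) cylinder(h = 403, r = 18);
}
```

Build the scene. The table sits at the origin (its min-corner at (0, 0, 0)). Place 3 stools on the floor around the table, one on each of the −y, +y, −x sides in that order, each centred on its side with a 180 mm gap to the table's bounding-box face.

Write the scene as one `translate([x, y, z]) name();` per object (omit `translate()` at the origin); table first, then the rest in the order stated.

table();
translate([547, -444, 0]) stool();
translate([547, 940, 0]) stool();
translate([-520, 248, 0]) stool();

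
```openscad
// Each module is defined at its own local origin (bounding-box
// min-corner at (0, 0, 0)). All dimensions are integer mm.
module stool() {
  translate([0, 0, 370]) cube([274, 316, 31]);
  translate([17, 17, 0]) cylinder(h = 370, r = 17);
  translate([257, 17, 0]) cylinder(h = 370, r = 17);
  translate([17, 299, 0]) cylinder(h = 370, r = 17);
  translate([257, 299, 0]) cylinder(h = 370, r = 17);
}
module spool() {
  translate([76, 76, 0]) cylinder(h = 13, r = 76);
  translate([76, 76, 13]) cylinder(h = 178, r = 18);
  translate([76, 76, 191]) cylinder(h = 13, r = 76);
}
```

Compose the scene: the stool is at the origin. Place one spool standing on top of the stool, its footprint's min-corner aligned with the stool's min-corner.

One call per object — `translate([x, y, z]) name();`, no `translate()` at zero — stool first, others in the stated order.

stool();
translate([0, 0, 401]) spool();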